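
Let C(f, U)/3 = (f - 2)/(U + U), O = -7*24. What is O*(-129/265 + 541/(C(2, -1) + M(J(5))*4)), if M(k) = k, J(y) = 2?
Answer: -2988993/265 ≈ -11279.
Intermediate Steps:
O = -168
C(f, U) = 3*(-2 + f)/(2*U) (C(f, U) = 3*((f - 2)/(U + U)) = 3*((-2 + f)/((2*U))) = 3*((-2 + f)*(1/(2*U))) = 3*((-2 + f)/(2*U)) = 3*(-2 + f)/(2*U))
O*(-129/265 + 541/(C(2, -1) + M(J(5))*4)) = -168*(-129/265 + 541/((3/2)*(-2 + 2)/(-1) + 2*4)) = -168*(-129*1/265 + 541/((3/2)*(-1)*0 + 8)) = -168*(-129/265 + 541/(0 + 8)) = -168*(-129/265 + 541/8) = -168*142333/2120 = -2988993/265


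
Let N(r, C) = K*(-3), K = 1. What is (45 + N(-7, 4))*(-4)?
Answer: -168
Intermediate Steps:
N(r, C) = -3 (N(r, C) = 1*(-3) = -3)
(45 + N(-7, 4))*(-4) = (45 - 3)*(-4) = 42*(-4) = -168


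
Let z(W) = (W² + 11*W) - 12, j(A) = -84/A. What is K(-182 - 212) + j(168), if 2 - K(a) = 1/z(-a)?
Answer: 119668/79779 ≈ 1.5000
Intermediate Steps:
z(W) = -12 + W² + 11*W
K(a) = 2 - 1/(-12 + a² - 11*a) (K(a) = 2 - 1/(-12 + (-a)² + 11*(-a)) = 2 - 1/(-12 + a² - 11*a))
K(-182 - 212) + j(168) = (-25 - 22*(-182 - 212) + 2*(-182 - 212)²)/(-12 + (-182 - 212)² - 11*(-182 - 212)) - 84/168 = (-25 - 22*(-394) + 2*(-394)²)/(-12 + (-394)² - 11*(-394)) - 84*1/168 = (-25 + 8668 + 2*155236)/(-12 + 155236 + 4334) - ½ = (-25 + 8668 + 310472)/159558 - ½ = (1/159558)*319115 - ½ = 319115/159558 - ½ = 119668/79779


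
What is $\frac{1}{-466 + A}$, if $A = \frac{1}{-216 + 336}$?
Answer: $- \frac{120}{55919} \approx -0.002146$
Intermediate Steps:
$A = \frac{1}{120} \approx 0.0083333$
$\frac{1}{-466 + A} = \frac{1}{-466 + \frac{1}{120}} = \frac{1}{- \frac{55919}{120}} = - \frac{120}{55919}$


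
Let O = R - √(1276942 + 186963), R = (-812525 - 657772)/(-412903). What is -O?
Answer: -1470297/412903 + √1463905 ≈ 1206.4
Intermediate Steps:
R = 1470297/412903 (R = -1470297*(-1/412903) = 1470297/412903 ≈ 3.5609)
O = 1470297/412903 - √1463905 (O = 1470297/412903 - √(1276942 + 186963) = 1470297/412903 - √1463905 ≈ -1206.4)
-O = -(1470297/412903 - √1463905) = -1470297/412903 + √1463905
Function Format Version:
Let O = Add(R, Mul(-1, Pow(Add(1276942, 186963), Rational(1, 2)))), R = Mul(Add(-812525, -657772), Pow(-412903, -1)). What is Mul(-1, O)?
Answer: Add(Rational(-1470297, 412903), Pow(1463905, Rational(1, 2))) ≈ 1206.4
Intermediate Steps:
R = Rational(1470297, 412903) (R = Mul(-1470297, Rational(-1, 412903)) = Rational(1470297, 412903) ≈ 3.5609)
O = Add(Rational(1470297, 412903), Mul(-1, Pow(1463905, Rational(1, 2)))) (O = Add(Rational(1470297, 412903), Mul(-1, Pow(Add(1276942, 186963), Rational(1, 2)))) = Add(Rational(1470297, 412903), Mul(-1, Pow(1463905, Rational(1, 2)))) ≈ -1206.4)
Mul(-1, O) = Mul(-1, Add(Rational(1470297, 412903), Mul(-1, Pow(1463905, Rational(1, 2))))) = Add(Rational(-1470297, 412903), Pow(1463905, Rational(1, 2)))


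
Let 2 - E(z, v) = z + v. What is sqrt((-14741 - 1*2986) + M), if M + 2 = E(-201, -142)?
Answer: 2*I*sqrt(4346) ≈ 131.85*I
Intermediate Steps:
E(z, v) = 2 - v - z (E(z, v) = 2 - (z + v) = 2 - (v + z) = 2 + (-v - z) = 2 - v - z)
M = 343 (M = -2 + (2 - 1*(-142) - 1*(-201)) = -2 + (2 + 142 + 201) = -2 + 345 = 343)
sqrt((-14741 - 1*2986) + M) = sqrt((-14741 - 1*2986) + 343) = sqrt((-14741 - 2986) + 343) = sqrt(-17727 + 343) = sqrt(-17384) = 2*I*sqrt(4346)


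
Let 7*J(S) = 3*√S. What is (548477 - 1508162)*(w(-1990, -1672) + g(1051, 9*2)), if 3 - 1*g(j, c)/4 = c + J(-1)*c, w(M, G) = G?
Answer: 1662174420 + 207291960*I/7 ≈ 1.6622e+9 + 2.9613e+7*I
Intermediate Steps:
J(S) = 3*√S/7 (J(S) = (3*√S)/7 = 3*√S/7)
g(j, c) = 12 - 4*c - 12*I*c/7 (g(j, c) = 12 - 4*(c + (3*√(-1)/7)*c) = 12 - 4*(c + (3*I/7)*c) = 12 - 4*(c + 3*I*c/7) = 12 + (-4*c - 12*I*c/7) = 12 - 4*c - 12*I*c/7)
(548477 - 1508162)*(w(-1990, -1672) + g(1051, 9*2)) = (548477 - 1508162)*(-1672 + (12 - 36*2 - 12*I*9*2/7)) = -959685*(-1672 + (12 - 4*18 - 12/7*I*18)) = -959685*(-1672 + (12 - 72 - 216*I/7)) = -959685*(-1672 + (-60 - 216*I/7)) = -959685*(-1732 - 216*I/7) = 1662174420 + 207291960*I/7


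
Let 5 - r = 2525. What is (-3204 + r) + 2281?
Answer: -3443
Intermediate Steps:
r = -2520 (r = 5 - 1*2525 = 5 - 2525 = -2520)
(-3204 + r) + 2281 = (-3204 - 2520) + 2281 = -5724 + 2281 = -3443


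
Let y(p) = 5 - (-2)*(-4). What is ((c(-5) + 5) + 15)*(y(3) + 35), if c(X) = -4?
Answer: 512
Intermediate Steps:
y(p) = -3 (y(p) = 5 - 1*8 = 5 - 8 = -3)
((c(-5) + 5) + 15)*(y(3) + 35) = ((-4 + 5) + 15)*(-3 + 35) = (1 + 15)*32 = 16*32 = 512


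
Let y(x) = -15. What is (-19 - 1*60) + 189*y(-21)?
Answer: -2914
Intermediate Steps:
(-19 - 1*60) + 189*y(-21) = (-19 - 1*60) + 189*(-15) = (-19 - 60) - 2835 = -79 - 2835 = -2914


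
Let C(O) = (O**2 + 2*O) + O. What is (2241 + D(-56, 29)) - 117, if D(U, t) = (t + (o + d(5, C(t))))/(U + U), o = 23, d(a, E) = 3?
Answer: 237833/112 ≈ 2123.5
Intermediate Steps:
C(O) = O**2 + 3*O
D(U, t) = (26 + t)/(2*U) (D(U, t) = (t + (23 + 3))/(U + U) = (t + 26)/((2*U)) = (26 + t)*(1/(2*U)) = (26 + t)/(2*U))
(2241 + D(-56, 29)) - 117 = (2241 + (1/2)*(26 + 29)/(-56)) - 117 = (2241 + (1/2)*(-1/56)*55) - 117 = (2241 - 55/112) - 117 = 250937/112 - 117 = 237833/112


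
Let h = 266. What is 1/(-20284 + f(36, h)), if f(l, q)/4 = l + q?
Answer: -1/19076 ≈ -5.2422e-5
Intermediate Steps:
f(l, q) = 4*l + 4*q (f(l, q) = 4*(l + q) = 4*l + 4*q)
1/(-20284 + f(36, h)) = 1/(-20284 + (4*36 + 4*266)) = 1/(-20284 + (144 + 1064)) = 1/(-20284 + 1208) = 1/(-19076) = -1/19076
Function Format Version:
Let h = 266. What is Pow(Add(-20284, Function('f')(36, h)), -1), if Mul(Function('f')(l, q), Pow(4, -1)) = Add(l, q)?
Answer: Rational(-1, 19076) ≈ -5.2422e-5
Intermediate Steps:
Function('f')(l, q) = Add(Mul(4, l), Mul(4, q)) (Function('f')(l, q) = Mul(4, Add(l, q)) = Add(Mul(4, l), Mul(4, q)))
Pow(Add(-20284, Function('f')(36, h)), -1) = Pow(Add(-20284, Add(Mul(4, 36), Mul(4, 266))), -1) = Pow(Add(-20284, Add(144, 1064)), -1) = Pow(Add(-20284, 1208), -1) = Pow(-19076, -1) = Rational(-1, 19076)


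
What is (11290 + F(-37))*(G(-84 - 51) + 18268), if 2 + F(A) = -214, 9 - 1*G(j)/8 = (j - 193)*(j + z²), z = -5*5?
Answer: 14441603400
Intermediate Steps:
z = -25
G(j) = 72 - 8*(-193 + j)*(625 + j) (G(j) = 72 - 8*(j - 193)*(j + (-25)²) = 72 - 8*(-193 + j)*(j + 625) = 72 - 8*(-193 + j)*(625 + j))
F(A) = -216 (F(A) = -2 - 214 = -216)
(11290 + F(-37))*(G(-84 - 51) + 18268) = (11290 - 216)*((965072 - 3456*(-84 - 51) - 8*(-84 - 51)²) + 18268) = 11074*((965072 - 3456*(-135) - 8*(-135)²) + 18268) = 11074*((965072 + 466560 - 8*18225) + 18268) = 11074*((965072 + 466560 - 145800) + 18268) = 11074*(1285832 + 18268) = 11074*1304100 = 14441603400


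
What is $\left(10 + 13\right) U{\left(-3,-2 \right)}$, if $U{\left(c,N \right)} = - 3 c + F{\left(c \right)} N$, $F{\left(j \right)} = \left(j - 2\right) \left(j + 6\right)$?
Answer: $897$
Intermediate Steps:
$F{\left(j \right)} = \left(-2 + j\right) \left(6 + j\right)$
$U{\left(c,N \right)} = - 3 c + N \left(-12 + c^{2} + 4 c\right)$ ($U{\left(c,N \right)} = - 3 c + \left(-12 + c^{2} + 4 c\right) N = - 3 c + N \left(-12 + c^{2} + 4 c\right)$)
$\left(10 + 13\right) U{\left(-3,-2 \right)} = \left(10 + 13\right) \left(\left(-3\right) \left(-3\right) - 2 \left(-12 + \left(-3\right)^{2} + 4 \left(-3\right)\right)\right) = 23 \left(9 - 2 \left(-12 + 9 - 12\right)\right) = 23 \left(9 - -30\right) = 23 \left(9 + 30\right) = 23 \cdot 39 = 897$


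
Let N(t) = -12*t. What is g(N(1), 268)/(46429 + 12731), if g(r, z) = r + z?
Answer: 32/7395 ≈ 0.0043272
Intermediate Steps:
g(N(1), 268)/(46429 + 12731) = (-12*1 + 268)/(46429 + 12731) = (-12 + 268)/59160 = 256*(1/59160) = 32/7395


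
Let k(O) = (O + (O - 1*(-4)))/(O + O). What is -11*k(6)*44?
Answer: -1936/3 ≈ -645.33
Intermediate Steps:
k(O) = (4 + 2*O)/(2*O) (k(O) = (O + (O + 4))/((2*O)) = (O + (4 + O))*(1/(2*O)) = (4 + 2*O)*(1/(2*O)) = (4 + 2*O)/(2*O))
-11*k(6)*44 = -11*(2 + 6)/6*44 = -11*8/6*44 = -11*4/3*44 = -44/3*44 = -1936/3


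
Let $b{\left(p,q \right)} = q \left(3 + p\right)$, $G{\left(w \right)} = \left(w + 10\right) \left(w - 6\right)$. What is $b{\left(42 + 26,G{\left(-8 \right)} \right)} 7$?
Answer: $-13916$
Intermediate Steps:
$G{\left(w \right)} = \left(-6 + w\right) \left(10 + w\right)$ ($G{\left(w \right)} = \left(10 + w\right) \left(-6 + w\right) = \left(-6 + w\right) \left(10 + w\right)$)
$b{\left(42 + 26,G{\left(-8 \right)} \right)} 7 = \left(-60 + \left(-8\right)^{2} + 4 \left(-8\right)\right) \left(3 + \left(42 + 26\right)\right) 7 = \left(-60 + 64 - 32\right) \left(3 + 68\right) 7 = \left(-28\right) 71 \cdot 7 = \left(-1988\right) 7 = -13916$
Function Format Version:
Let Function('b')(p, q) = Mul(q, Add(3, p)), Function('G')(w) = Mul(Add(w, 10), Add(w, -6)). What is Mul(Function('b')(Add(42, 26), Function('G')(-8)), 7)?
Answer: -13916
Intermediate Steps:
Function('G')(w) = Mul(Add(-6, w), Add(10, w)) (Function('G')(w) = Mul(Add(10, w), Add(-6, w)) = Mul(Add(-6, w), Add(10, w)))
Mul(Function('b')(Add(42, 26), Function('G')(-8)), 7) = Mul(Mul(Add(-60, Pow(-8, 2), Mul(4, -8)), Add(3, Add(42, 26))), 7) = Mul(Mul(Add(-60, 64, -32), Add(3, 68)), 7) = Mul(Mul(-28, 71), 7) = Mul(-1988, 7) = -13916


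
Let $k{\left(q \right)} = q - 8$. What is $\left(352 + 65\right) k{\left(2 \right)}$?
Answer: $-2502$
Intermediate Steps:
$k{\left(q \right)} = -8 + q$ ($k{\left(q \right)} = q - 8 = -8 + q$)
$\left(352 + 65\right) k{\left(2 \right)} = \left(352 + 65\right) \left(-8 + 2\right) = 417 \left(-6\right) = -2502$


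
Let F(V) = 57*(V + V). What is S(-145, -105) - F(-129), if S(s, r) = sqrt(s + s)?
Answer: 14706 + I*sqrt(290) ≈ 14706.0 + 17.029*I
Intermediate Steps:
S(s, r) = sqrt(2)*sqrt(s) (S(s, r) = sqrt(2*s) = sqrt(2)*sqrt(s))
F(V) = 114*V (F(V) = 57*(2*V) = 114*V)
S(-145, -105) - F(-129) = sqrt(2)*sqrt(-145) - 114*(-129) = sqrt(2)*(I*sqrt(145)) - 1*(-14706) = I*sqrt(290) + 14706 = 14706 + I*sqrt(290)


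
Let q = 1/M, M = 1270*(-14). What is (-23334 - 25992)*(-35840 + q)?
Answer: 15716131762263/8890 ≈ 1.7678e+9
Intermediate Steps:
M = -17780
q = -1/17780 (q = 1/(-17780) = -1/17780 ≈ -5.6243e-5)
(-23334 - 25992)*(-35840 + q) = (-23334 - 25992)*(-35840 - 1/17780) = -49326*(-637235201/17780) = 15716131762263/8890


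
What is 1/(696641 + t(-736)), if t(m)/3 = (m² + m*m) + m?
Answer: 1/3944609 ≈ 2.5351e-7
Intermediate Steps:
t(m) = 3*m + 6*m² (t(m) = 3*((m² + m*m) + m) = 3*((m² + m²) + m) = 3*(2*m² + m) = 3*(m + 2*m²) = 3*m + 6*m²)
1/(696641 + t(-736)) = 1/(696641 + 3*(-736)*(1 + 2*(-736))) = 1/(696641 + 3*(-736)*(1 - 1472)) = 1/(696641 + 3*(-736)*(-1471)) = 1/(696641 + 3247968) = 1/3944609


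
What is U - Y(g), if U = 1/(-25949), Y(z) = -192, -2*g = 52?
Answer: 4982207/25949 ≈ 192.00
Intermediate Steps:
g = -26 (g = -1/2*52 = -26)
U = -1/25949 ≈ -3.8537e-5
U - Y(g) = -1/25949 - 1*(-192) = -1/25949 + 192 = 4982207/25949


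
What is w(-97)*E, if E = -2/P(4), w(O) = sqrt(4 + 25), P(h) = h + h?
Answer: -sqrt(29)/4 ≈ -1.3463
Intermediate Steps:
P(h) = 2*h
w(O) = sqrt(29)
E = -1/4 (E = -2/(2*4) = -2/8 = -2*1/8 = -1/4 ≈ -0.25000)
w(-97)*E = sqrt(29)*(-1/4) = -sqrt(29)/4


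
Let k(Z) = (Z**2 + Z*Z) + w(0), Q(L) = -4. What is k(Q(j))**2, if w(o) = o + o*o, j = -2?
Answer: 1024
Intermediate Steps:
w(o) = o + o**2
k(Z) = 2*Z**2 (k(Z) = (Z**2 + Z*Z) + 0*(1 + 0) = (Z**2 + Z**2) + 0*1 = 2*Z**2 + 0 = 2*Z**2)
k(Q(j))**2 = (2*(-4)**2)**2 = (2*16)**2 = 32**2 = 1024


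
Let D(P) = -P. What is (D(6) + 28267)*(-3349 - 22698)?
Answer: -736114267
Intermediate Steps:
(D(6) + 28267)*(-3349 - 22698) = (-1*6 + 28267)*(-3349 - 22698) = (-6 + 28267)*(-26047) = 28261*(-26047) = -736114267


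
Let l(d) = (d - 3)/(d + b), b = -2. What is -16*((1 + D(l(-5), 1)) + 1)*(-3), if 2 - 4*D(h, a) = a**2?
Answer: 108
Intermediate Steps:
l(d) = (-3 + d)/(-2 + d) (l(d) = (d - 3)/(d - 2) = (-3 + d)/(-2 + d))
D(h, a) = 1/2 - a**2/4
-16*((1 + D(l(-5), 1)) + 1)*(-3) = -16*((1 + (1/2 - 1/4*1**2)) + 1)*(-3) = -16*((1 + (1/2 - 1/4*1)) + 1)*(-3) = -16*((1 + (1/2 - 1/4)) + 1)*(-3) = -16*((1 + 1/4) + 1)*(-3) = -16*(5/4 + 1)*(-3) = -36*(-3) = -16*(-27/4) = 108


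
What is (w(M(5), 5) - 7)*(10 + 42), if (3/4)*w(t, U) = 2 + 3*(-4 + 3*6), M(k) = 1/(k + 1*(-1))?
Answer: 8060/3 ≈ 2686.7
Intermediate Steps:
M(k) = 1/(-1 + k) (M(k) = 1/(k - 1) = 1/(-1 + k))
w(t, U) = 176/3 (w(t, U) = 4*(2 + 3*(-4 + 3*6))/3 = 4*(2 + 3*(-4 + 18))/3 = 4*(2 + 3*14)/3 = 4*(2 + 42)/3 = (4/3)*44 = 176/3)
(w(M(5), 5) - 7)*(10 + 42) = (176/3 - 7)*(10 + 42) = (155/3)*52 = 8060/3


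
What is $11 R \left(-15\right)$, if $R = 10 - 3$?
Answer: $-1155$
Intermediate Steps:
$R = 7$ ($R = 10 - 3 = 7$)
$11 R \left(-15\right) = 11 \cdot 7 \left(-15\right) = 77 \left(-15\right) = -1155$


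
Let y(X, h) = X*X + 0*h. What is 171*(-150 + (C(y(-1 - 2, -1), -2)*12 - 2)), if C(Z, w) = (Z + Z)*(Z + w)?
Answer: 232560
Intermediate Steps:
y(X, h) = X² (y(X, h) = X² + 0 = X²)
C(Z, w) = 2*Z*(Z + w) (C(Z, w) = (2*Z)*(Z + w) = 2*Z*(Z + w))
171*(-150 + (C(y(-1 - 2, -1), -2)*12 - 2)) = 171*(-150 + ((2*(-1 - 2)²*((-1 - 2)² - 2))*12 - 2)) = 171*(-150 + ((2*(-3)²*((-3)² - 2))*12 - 2)) = 171*(-150 + ((2*9*(9 - 2))*12 - 2)) = 171*(-150 + ((2*9*7)*12 - 2)) = 171*(-150 + (126*12 - 2)) = 171*(-150 + (1512 - 2)) = 171*(-150 + 1510) = 171*1360 = 232560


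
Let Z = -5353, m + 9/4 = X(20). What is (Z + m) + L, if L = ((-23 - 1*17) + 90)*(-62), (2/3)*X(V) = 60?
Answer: -33461/4 ≈ -8365.3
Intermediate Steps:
X(V) = 90 (X(V) = (3/2)*60 = 90)
m = 351/4 (m = -9/4 + 90 = 351/4 ≈ 87.750)
L = -3100 (L = ((-23 - 17) + 90)*(-62) = (-40 + 90)*(-62) = 50*(-62) = -3100)
(Z + m) + L = (-5353 + 351/4) - 3100 = -21061/4 - 3100 = -33461/4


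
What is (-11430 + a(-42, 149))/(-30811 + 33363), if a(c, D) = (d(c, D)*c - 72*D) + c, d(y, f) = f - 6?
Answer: -14103/1276 ≈ -11.053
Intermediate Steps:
d(y, f) = -6 + f
a(c, D) = c - 72*D + c*(-6 + D) (a(c, D) = ((-6 + D)*c - 72*D) + c = (c*(-6 + D) - 72*D) + c = (-72*D + c*(-6 + D)) + c = c - 72*D + c*(-6 + D))
(-11430 + a(-42, 149))/(-30811 + 33363) = (-11430 + (-42 - 72*149 - 42*(-6 + 149)))/(-30811 + 33363) = (-11430 + (-42 - 10728 - 42*143))/2552 = (-11430 + (-42 - 10728 - 6006))*(1/2552) = (-11430 - 16776)*(1/2552) = -28206*1/2552 = -14103/1276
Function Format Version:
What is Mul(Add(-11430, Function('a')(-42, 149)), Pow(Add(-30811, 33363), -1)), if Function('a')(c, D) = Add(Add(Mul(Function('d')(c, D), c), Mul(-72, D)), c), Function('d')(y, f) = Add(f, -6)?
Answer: Rational(-14103, 1276) ≈ -11.053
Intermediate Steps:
Function('d')(y, f) = Add(-6, f)
Function('a')(c, D) = Add(c, Mul(-72, D), Mul(c, Add(-6, D))) (Function('a')(c, D) = Add(Add(Mul(Add(-6, D), c), Mul(-72, D)), c) = Add(Add(Mul(c, Add(-6, D)), Mul(-72, D)), c) = Add(Add(Mul(-72, D), Mul(c, Add(-6, D))), c) = Add(c, Mul(-72, D), Mul(c, Add(-6, D))))
Mul(Add(-11430, Function('a')(-42, 149)), Pow(Add(-30811, 33363), -1)) = Mul(Add(-11430, Add(-42, Mul(-72, 149), Mul(-42, Add(-6, 149)))), Pow(Add(-30811, 33363), -1)) = Mul(Add(-11430, Add(-42, -10728, Mul(-42, 143))), Pow(2552, -1)) = Mul(Add(-11430, Add(-42, -10728, -6006)), Rational(1, 2552)) = Mul(Add(-11430, -16776), Rational(1, 2552)) = Mul(-28206, Rational(1, 2552)) = Rational(-14103, 1276)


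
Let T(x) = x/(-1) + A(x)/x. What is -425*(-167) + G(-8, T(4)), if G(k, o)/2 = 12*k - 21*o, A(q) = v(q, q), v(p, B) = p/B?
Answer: 141881/2 ≈ 70941.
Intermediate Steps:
A(q) = 1 (A(q) = q/q = 1)
T(x) = 1/x - x (T(x) = x/(-1) + 1/x = x*(-1) + 1/x = -x + 1/x = 1/x - x)
G(k, o) = -42*o + 24*k (G(k, o) = 2*(12*k - 21*o) = 2*(-21*o + 12*k) = -42*o + 24*k)
-425*(-167) + G(-8, T(4)) = -425*(-167) + (-42*(1/4 - 1*4) + 24*(-8)) = 70975 + (-42*(¼ - 4) - 192) = 70975 + (-42*(-15/4) - 192) = 70975 + (315/2 - 192) = 70975 - 69/2 = 141881/2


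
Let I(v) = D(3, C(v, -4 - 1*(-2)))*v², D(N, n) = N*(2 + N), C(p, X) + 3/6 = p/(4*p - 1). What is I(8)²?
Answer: 921600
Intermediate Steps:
C(p, X) = -½ + p/(-1 + 4*p) (C(p, X) = -½ + p/(4*p - 1) = -½ + p/(-1 + 4*p))
I(v) = 15*v² (I(v) = (3*(2 + 3))*v² = (3*5)*v² = 15*v²)
I(8)² = (15*8²)² = (15*64)² = 960² = 921600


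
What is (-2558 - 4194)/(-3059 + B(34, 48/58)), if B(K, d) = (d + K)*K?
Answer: 195808/54371 ≈ 3.6013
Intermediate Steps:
B(K, d) = K*(K + d) (B(K, d) = (K + d)*K = K*(K + d))
(-2558 - 4194)/(-3059 + B(34, 48/58)) = (-2558 - 4194)/(-3059 + 34*(34 + 48/58)) = -6752/(-3059 + 34*(34 + 48*(1/58))) = -6752/(-3059 + 34*(34 + 24/29)) = -6752/(-3059 + 34*(1010/29)) = -6752/(-3059 + 34340/29) = -6752/(-54371/29) = -6752*(-29/54371) = 195808/54371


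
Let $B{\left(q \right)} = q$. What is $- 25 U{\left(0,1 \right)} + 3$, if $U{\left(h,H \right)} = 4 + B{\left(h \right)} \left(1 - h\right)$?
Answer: $-97$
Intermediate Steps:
$U{\left(h,H \right)} = 4 + h \left(1 - h\right)$
$- 25 U{\left(0,1 \right)} + 3 = - 25 \left(4 + 0 - 0^{2}\right) + 3 = - 25 \left(4 + 0 - 0\right) + 3 = - 25 \left(4 + 0 + 0\right) + 3 = \left(-25\right) 4 + 3 = -100 + 3 = -97$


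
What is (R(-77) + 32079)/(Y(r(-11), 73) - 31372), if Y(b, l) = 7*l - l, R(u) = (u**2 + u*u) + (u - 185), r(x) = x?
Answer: -43675/30934 ≈ -1.4119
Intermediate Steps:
R(u) = -185 + u + 2*u**2 (R(u) = (u**2 + u**2) + (-185 + u) = 2*u**2 + (-185 + u) = -185 + u + 2*u**2)
Y(b, l) = 6*l
(R(-77) + 32079)/(Y(r(-11), 73) - 31372) = ((-185 - 77 + 2*(-77)**2) + 32079)/(6*73 - 31372) = ((-185 - 77 + 2*5929) + 32079)/(438 - 31372) = ((-185 - 77 + 11858) + 32079)/(-30934) = (11596 + 32079)*(-1/30934) = 43675*(-1/30934) = -43675/30934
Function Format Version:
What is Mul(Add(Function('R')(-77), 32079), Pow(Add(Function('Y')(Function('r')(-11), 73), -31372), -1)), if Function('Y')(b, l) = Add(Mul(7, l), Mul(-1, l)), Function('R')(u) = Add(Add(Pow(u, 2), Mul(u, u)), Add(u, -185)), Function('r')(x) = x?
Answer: Rational(-43675, 30934) ≈ -1.4119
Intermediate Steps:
Function('R')(u) = Add(-185, u, Mul(2, Pow(u, 2))) (Function('R')(u) = Add(Add(Pow(u, 2), Pow(u, 2)), Add(-185, u)) = Add(Mul(2, Pow(u, 2)), Add(-185, u)) = Add(-185, u, Mul(2, Pow(u, 2))))
Function('Y')(b, l) = Mul(6, l)
Mul(Add(Function('R')(-77), 32079), Pow(Add(Function('Y')(Function('r')(-11), 73), -31372), -1)) = Mul(Add(Add(-185, -77, Mul(2, Pow(-77, 2))), 32079), Pow(Add(Mul(6, 73), -31372), -1)) = Mul(Add(Add(-185, -77, Mul(2, 5929)), 32079), Pow(Add(438, -31372), -1)) = Mul(Add(Add(-185, -77, 11858), 32079), Pow(-30934, -1)) = Mul(Add(11596, 32079), Rational(-1, 30934)) = Mul(43675, Rational(-1, 30934)) = Rational(-43675, 30934)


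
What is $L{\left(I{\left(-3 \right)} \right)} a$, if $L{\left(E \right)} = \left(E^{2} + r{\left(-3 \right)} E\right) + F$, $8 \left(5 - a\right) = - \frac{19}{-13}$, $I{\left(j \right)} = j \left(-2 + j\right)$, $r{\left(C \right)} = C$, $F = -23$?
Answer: $\frac{78657}{104} \approx 756.32$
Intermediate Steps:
$a = \frac{501}{104}$ ($a = 5 - \frac{\left(-19\right) \frac{1}{-13}}{8} = 5 - \frac{\left(-19\right) \left(- \frac{1}{13}\right)}{8} = 5 - \frac{19}{104} = \frac{501}{104} \approx 4.8173$)
$L{\left(E \right)} = -23 + E^{2} - 3 E$ ($L{\left(E \right)} = \left(E^{2} - 3 E\right) - 23 = -23 + E^{2} - 3 E$)
$L{\left(I{\left(-3 \right)} \right)} a = \left(-23 + \left(- 3 \left(-2 - 3\right)\right)^{2} - 3 \left(- 3 \left(-2 - 3\right)\right)\right) \frac{501}{104} = \left(-23 + \left(\left(-3\right) \left(-5\right)\right)^{2} - 3 \left(\left(-3\right) \left(-5\right)\right)\right) \frac{501}{104} = \left(-23 + 15^{2} - 45\right) \frac{501}{104} = \left(-23 + 225 - 45\right) \frac{501}{104} = 157 \cdot \frac{501}{104} = \frac{78657}{104}$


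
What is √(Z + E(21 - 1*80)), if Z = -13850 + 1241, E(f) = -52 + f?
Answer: 4*I*√795 ≈ 112.78*I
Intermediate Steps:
Z = -12609
√(Z + E(21 - 1*80)) = √(-12609 + (-52 + (21 - 1*80))) = √(-12609 + (-52 + (21 - 80))) = √(-12609 + (-52 - 59)) = √(-12609 - 111) = √(-12720) = 4*I*√795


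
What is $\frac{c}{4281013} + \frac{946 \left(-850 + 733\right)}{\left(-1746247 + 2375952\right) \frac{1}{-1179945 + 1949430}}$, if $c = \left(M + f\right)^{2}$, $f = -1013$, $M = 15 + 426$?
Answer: $- \frac{6629194604195878}{49014096203} \approx -1.3525 \cdot 10^{5}$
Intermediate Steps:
$M = 441$
$c = 327184$ ($c = \left(441 - 1013\right)^{2} = \left(-572\right)^{2} = 327184$)
$\frac{c}{4281013} + \frac{946 \left(-850 + 733\right)}{\left(-1746247 + 2375952\right) \frac{1}{-1179945 + 1949430}} = \frac{327184}{4281013} + \frac{946 \left(-850 + 733\right)}{\left(-1746247 + 2375952\right) \frac{1}{-1179945 + 1949430}} = 327184 \cdot \frac{1}{4281013} + \frac{946 \left(-117\right)}{629705 \cdot \frac{1}{769485}} = \frac{29744}{389183} - \frac{110682}{629705 \cdot \frac{1}{769485}} = \frac{29744}{389183} - \frac{110682}{\frac{125941}{153897}} = \frac{29744}{389183} - \frac{17033627754}{125941} = - \frac{6629194604195878}{49014096203}$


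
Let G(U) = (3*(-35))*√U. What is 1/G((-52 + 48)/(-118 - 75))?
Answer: -√193/210 ≈ -0.066154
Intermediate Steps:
G(U) = -105*√U
1/G((-52 + 48)/(-118 - 75)) = 1/(-105*2*√(-1/(-118 - 75))) = 1/(-105*2*√(-1/(-193))) = 1/(-105*2*√193/193) = 1/(-210*√193/193) = -√193/210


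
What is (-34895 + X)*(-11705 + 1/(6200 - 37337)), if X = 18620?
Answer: 1977187829050/10379 ≈ 1.9050e+8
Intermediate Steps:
(-34895 + X)*(-11705 + 1/(6200 - 37337)) = (-34895 + 18620)*(-11705 + 1/(6200 - 37337)) = -16275*(-11705 + 1/(-31137)) = -16275*(-11705 - 1/31137) = -16275*(-364458586/31137) = 1977187829050/10379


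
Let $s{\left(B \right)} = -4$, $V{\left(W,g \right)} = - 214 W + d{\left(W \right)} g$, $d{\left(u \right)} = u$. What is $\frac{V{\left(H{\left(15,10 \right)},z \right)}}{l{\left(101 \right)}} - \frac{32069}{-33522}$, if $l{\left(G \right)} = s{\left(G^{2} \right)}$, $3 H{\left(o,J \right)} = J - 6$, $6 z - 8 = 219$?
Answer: $\frac{3000833}{50283} \approx 59.679$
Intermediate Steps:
$z = \frac{227}{6}$ ($z = \frac{4}{3} + \frac{1}{6} \cdot 219 = \frac{4}{3} + \frac{73}{2} = \frac{227}{6} \approx 37.833$)
$H{\left(o,J \right)} = -2 + \frac{J}{3}$ ($H{\left(o,J \right)} = \frac{J - 6}{3} = \frac{-6 + J}{3} = -2 + \frac{J}{3}$)
$V{\left(W,g \right)} = - 214 W + W g$
$l{\left(G \right)} = -4$
$\frac{V{\left(H{\left(15,10 \right)},z \right)}}{l{\left(101 \right)}} - \frac{32069}{-33522} = \frac{\left(-2 + \frac{1}{3} \cdot 10\right) \left(-214 + \frac{227}{6}\right)}{-4} - \frac{32069}{-33522} = \left(-2 + \frac{10}{3}\right) \left(- \frac{1057}{6}\right) \left(- \frac{1}{4}\right) - - \frac{32069}{33522} = \frac{4}{3} \left(- \frac{1057}{6}\right) \left(- \frac{1}{4}\right) + \frac{32069}{33522} = \left(- \frac{2114}{9}\right) \left(- \frac{1}{4}\right) + \frac{32069}{33522} = \frac{1057}{18} + \frac{32069}{33522} = \frac{3000833}{50283}$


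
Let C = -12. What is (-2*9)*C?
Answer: 216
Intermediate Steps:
(-2*9)*C = -2*9*(-12) = -18*(-12) = 216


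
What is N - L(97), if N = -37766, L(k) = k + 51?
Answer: -37914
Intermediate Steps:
L(k) = 51 + k
N - L(97) = -37766 - (51 + 97) = -37766 - 1*148 = -37766 - 148 = -37914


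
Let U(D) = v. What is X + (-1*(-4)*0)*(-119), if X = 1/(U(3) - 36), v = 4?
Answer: -1/32 ≈ -0.031250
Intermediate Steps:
U(D) = 4
X = -1/32 (X = 1/(4 - 36) = 1/(-32) = -1/32 ≈ -0.031250)
X + (-1*(-4)*0)*(-119) = -1/32 + (-1*(-4)*0)*(-119) = -1/32 + (4*0)*(-119) = -1/32 + 0*(-119) = -1/32 + 0 = -1/32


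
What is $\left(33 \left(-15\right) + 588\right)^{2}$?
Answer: $8649$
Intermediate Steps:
$\left(33 \left(-15\right) + 588\right)^{2} = \left(-495 + 588\right)^{2} = 93^{2} = 8649$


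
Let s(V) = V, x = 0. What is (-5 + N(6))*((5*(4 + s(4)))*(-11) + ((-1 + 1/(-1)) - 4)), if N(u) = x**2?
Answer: 2230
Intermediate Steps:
N(u) = 0 (N(u) = 0**2 = 0)
(-5 + N(6))*((5*(4 + s(4)))*(-11) + ((-1 + 1/(-1)) - 4)) = (-5 + 0)*((5*(4 + 4))*(-11) + ((-1 + 1/(-1)) - 4)) = -5*((5*8)*(-11) + ((-1 - 1) - 4)) = -5*(40*(-11) + (-2 - 4)) = -5*(-440 - 6) = -5*(-446) = 2230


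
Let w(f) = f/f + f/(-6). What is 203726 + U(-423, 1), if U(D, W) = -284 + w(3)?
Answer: 406885/2 ≈ 2.0344e+5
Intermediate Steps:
w(f) = 1 - f/6 (w(f) = 1 + f*(-1/6) = 1 - f/6)
U(D, W) = -567/2 (U(D, W) = -284 + (1 - 1/6*3) = -284 + (1 - 1/2) = -284 + 1/2 = -567/2)
203726 + U(-423, 1) = 203726 - 567/2 = 406885/2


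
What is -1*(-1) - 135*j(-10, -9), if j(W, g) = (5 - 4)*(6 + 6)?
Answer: -1619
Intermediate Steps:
j(W, g) = 12 (j(W, g) = 1*12 = 12)
-1*(-1) - 135*j(-10, -9) = -1*(-1) - 135*12 = 1 - 1620 = -1619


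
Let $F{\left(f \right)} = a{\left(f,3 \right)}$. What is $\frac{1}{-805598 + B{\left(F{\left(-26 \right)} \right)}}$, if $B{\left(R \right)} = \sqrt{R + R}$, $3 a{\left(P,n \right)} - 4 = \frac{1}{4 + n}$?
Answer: $- \frac{8458779}{6814375444813} - \frac{\sqrt{1218}}{13628750889626} \approx -1.2413 \cdot 10^{-6}$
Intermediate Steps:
$a{\left(P,n \right)} = \frac{4}{3} + \frac{1}{3 \left(4 + n\right)}$
$F{\left(f \right)} = \frac{29}{21}$ ($F{\left(f \right)} = \frac{17 + 4 \cdot 3}{3 \left(4 + 3\right)} = \frac{17 + 12}{3 \cdot 7} = \frac{1}{3} \cdot \frac{1}{7} \cdot 29 = \frac{29}{21}$)
$B{\left(R \right)} = \sqrt{2} \sqrt{R}$ ($B{\left(R \right)} = \sqrt{2 R} = \sqrt{2} \sqrt{R}$)
$\frac{1}{-805598 + B{\left(F{\left(-26 \right)} \right)}} = \frac{1}{-805598 + \sqrt{2} \sqrt{\frac{29}{21}}} = \frac{1}{-805598 + \sqrt{2} \frac{\sqrt{609}}{21}} = \frac{1}{-805598 + \frac{\sqrt{1218}}{21}}$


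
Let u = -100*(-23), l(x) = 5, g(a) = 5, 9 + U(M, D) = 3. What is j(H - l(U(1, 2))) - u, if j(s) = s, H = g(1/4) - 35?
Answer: -2335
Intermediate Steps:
U(M, D) = -6 (U(M, D) = -9 + 3 = -6)
H = -30 (H = 5 - 35 = -30)
u = 2300
j(H - l(U(1, 2))) - u = (-30 - 1*5) - 1*2300 = (-30 - 5) - 2300 = -35 - 2300 = -2335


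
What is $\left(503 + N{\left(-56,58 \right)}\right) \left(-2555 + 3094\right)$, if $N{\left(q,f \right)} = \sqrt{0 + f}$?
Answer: $271117 + 539 \sqrt{58} \approx 2.7522 \cdot 10^{5}$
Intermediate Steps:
$N{\left(q,f \right)} = \sqrt{f}$
$\left(503 + N{\left(-56,58 \right)}\right) \left(-2555 + 3094\right) = \left(503 + \sqrt{58}\right) \left(-2555 + 3094\right) = \left(503 + \sqrt{58}\right) 539 = 271117 + 539 \sqrt{58}$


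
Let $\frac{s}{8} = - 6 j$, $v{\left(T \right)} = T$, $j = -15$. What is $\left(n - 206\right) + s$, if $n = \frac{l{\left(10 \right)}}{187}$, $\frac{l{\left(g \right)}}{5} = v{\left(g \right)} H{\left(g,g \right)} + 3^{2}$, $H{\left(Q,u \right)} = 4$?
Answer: $\frac{96363}{187} \approx 515.31$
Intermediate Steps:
$s = 720$ ($s = 8 \left(\left(-6\right) \left(-15\right)\right) = 8 \cdot 90 = 720$)
$l{\left(g \right)} = 45 + 20 g$ ($l{\left(g \right)} = 5 \left(g 4 + 3^{2}\right) = 5 \left(4 g + 9\right) = 5 \left(9 + 4 g\right) = 45 + 20 g$)
$n = \frac{245}{187}$ ($n = \frac{45 + 20 \cdot 10}{187} = \left(45 + 200\right) \frac{1}{187} = 245 \cdot \frac{1}{187} = \frac{245}{187} \approx 1.3102$)
$\left(n - 206\right) + s = \left(\frac{245}{187} - 206\right) + 720 = - \frac{38277}{187} + 720 = \frac{96363}{187}$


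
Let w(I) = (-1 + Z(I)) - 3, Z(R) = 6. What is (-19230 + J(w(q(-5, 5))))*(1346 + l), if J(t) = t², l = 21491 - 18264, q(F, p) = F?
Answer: -87920498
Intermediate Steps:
w(I) = 2 (w(I) = (-1 + 6) - 3 = 5 - 3 = 2)
l = 3227
(-19230 + J(w(q(-5, 5))))*(1346 + l) = (-19230 + 2²)*(1346 + 3227) = (-19230 + 4)*4573 = -19226*4573 = -87920498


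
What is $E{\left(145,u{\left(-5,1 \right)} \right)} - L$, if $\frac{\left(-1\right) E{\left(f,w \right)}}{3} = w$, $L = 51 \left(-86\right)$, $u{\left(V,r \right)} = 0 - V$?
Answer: $4371$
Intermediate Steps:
$u{\left(V,r \right)} = - V$
$L = -4386$
$E{\left(f,w \right)} = - 3 w$
$E{\left(145,u{\left(-5,1 \right)} \right)} - L = - 3 \left(\left(-1\right) \left(-5\right)\right) - -4386 = \left(-3\right) 5 + 4386 = -15 + 4386 = 4371$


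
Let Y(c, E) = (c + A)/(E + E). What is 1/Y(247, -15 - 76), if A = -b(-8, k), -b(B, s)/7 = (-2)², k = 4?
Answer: -182/275 ≈ -0.66182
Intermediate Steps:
b(B, s) = -28 (b(B, s) = -7*(-2)² = -7*4 = -28)
A = 28 (A = -1*(-28) = 28)
Y(c, E) = (28 + c)/(2*E) (Y(c, E) = (c + 28)/(E + E) = (28 + c)/((2*E)) = (28 + c)*(1/(2*E)) = (28 + c)/(2*E))
1/Y(247, -15 - 76) = 1/((28 + 247)/(2*(-15 - 76))) = 1/((½)*275/(-91)) = 1/((½)*(-1/91)*275) = 1/(-275/182) = -182/275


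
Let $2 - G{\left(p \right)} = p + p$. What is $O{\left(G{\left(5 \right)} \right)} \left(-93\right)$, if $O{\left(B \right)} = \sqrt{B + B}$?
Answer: $- 372 i \approx - 372.0 i$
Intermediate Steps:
$G{\left(p \right)} = 2 - 2 p$ ($G{\left(p \right)} = 2 - \left(p + p\right) = 2 - 2 p$)
$O{\left(B \right)} = \sqrt{2} \sqrt{B}$ ($O{\left(B \right)} = \sqrt{2 B} = \sqrt{2} \sqrt{B}$)
$O{\left(G{\left(5 \right)} \right)} \left(-93\right) = \sqrt{2} \sqrt{2 - 10} \left(-93\right) = \sqrt{2} \sqrt{-8} \left(-93\right) = \sqrt{2} \cdot 2 i \sqrt{2} \left(-93\right) = 4 i \left(-93\right) = - 372 i$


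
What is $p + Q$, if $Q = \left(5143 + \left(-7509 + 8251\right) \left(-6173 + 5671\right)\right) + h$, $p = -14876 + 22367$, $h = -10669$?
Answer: $-370519$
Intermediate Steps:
$p = 7491$
$Q = -378010$ ($Q = \left(5143 + \left(-7509 + 8251\right) \left(-6173 + 5671\right)\right) - 10669 = \left(5143 + 742 \left(-502\right)\right) - 10669 = \left(5143 - 372484\right) - 10669 = -367341 - 10669 = -378010$)
$p + Q = 7491 - 378010 = -370519$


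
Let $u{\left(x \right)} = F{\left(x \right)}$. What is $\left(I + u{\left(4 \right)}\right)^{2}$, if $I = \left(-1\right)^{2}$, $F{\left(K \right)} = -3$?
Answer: $4$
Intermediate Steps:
$u{\left(x \right)} = -3$
$I = 1$
$\left(I + u{\left(4 \right)}\right)^{2} = \left(1 - 3\right)^{2} = \left(-2\right)^{2} = 4$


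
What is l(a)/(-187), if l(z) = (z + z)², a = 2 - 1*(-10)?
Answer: -576/187 ≈ -3.0802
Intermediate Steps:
a = 12 (a = 2 + 10 = 12)
l(z) = 4*z² (l(z) = (2*z)² = 4*z²)
l(a)/(-187) = (4*12²)/(-187) = (4*144)*(-1/187) = 576*(-1/187) = -576/187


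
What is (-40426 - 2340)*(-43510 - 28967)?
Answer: 3099551382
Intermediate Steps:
(-40426 - 2340)*(-43510 - 28967) = -42766*(-72477) = 3099551382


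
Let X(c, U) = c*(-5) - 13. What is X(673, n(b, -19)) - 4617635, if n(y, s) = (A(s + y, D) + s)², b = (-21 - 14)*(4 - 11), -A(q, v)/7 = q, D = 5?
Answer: -4621013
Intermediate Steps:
A(q, v) = -7*q
b = 245 (b = -35*(-7) = 245)
n(y, s) = (-7*y - 6*s)² (n(y, s) = (-7*(s + y) + s)² = ((-7*s - 7*y) + s)² = (-7*y - 6*s)²)
X(c, U) = -13 - 5*c (X(c, U) = -5*c - 13 = -13 - 5*c)
X(673, n(b, -19)) - 4617635 = (-13 - 5*673) - 4617635 = (-13 - 3365) - 4617635 = -3378 - 4617635 = -4621013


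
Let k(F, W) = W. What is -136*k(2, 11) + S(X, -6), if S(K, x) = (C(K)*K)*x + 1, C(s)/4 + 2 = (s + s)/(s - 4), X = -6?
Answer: -8051/5 ≈ -1610.2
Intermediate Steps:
C(s) = -8 + 8*s/(-4 + s) (C(s) = -8 + 4*((s + s)/(s - 4)) = -8 + 4*((2*s)/(-4 + s)) = -8 + 4*(2*s/(-4 + s)) = -8 + 8*s/(-4 + s))
S(K, x) = 1 + 32*K*x/(-4 + K) (S(K, x) = ((32/(-4 + K))*K)*x + 1 = (32*K/(-4 + K))*x + 1 = 32*K*x/(-4 + K) + 1 = 1 + 32*K*x/(-4 + K))
-136*k(2, 11) + S(X, -6) = -136*11 + (-4 - 6 + 32*(-6)*(-6))/(-4 - 6) = -1496 + (-4 - 6 + 1152)/(-10) = -1496 - 1/10*1142 = -1496 - 571/5 = -8051/5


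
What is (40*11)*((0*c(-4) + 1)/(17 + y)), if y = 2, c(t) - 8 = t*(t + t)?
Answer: 440/19 ≈ 23.158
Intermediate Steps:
c(t) = 8 + 2*t**2 (c(t) = 8 + t*(t + t) = 8 + t*(2*t) = 8 + 2*t**2)
(40*11)*((0*c(-4) + 1)/(17 + y)) = (40*11)*((0*(8 + 2*(-4)**2) + 1)/(17 + 2)) = 440*((0*(8 + 2*16) + 1)/19) = 440*((0*(8 + 32) + 1)*(1/19)) = 440*((0*40 + 1)*(1/19)) = 440*((0 + 1)*(1/19)) = 440*(1*(1/19)) = 440*(1/19) = 440/19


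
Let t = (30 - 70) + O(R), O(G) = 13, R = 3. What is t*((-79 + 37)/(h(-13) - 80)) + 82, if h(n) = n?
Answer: 2164/31 ≈ 69.806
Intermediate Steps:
t = -27 (t = (30 - 70) + 13 = -40 + 13 = -27)
t*((-79 + 37)/(h(-13) - 80)) + 82 = -27*(-79 + 37)/(-13 - 80) + 82 = -(-1134)/(-93) + 82 = -(-1134)*(-1)/93 + 82 = -27*14/31 + 82 = -378/31 + 82 = 2164/31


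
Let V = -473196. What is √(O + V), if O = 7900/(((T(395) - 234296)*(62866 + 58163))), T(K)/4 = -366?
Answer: I*√240790981924721285084181/713344926 ≈ 687.89*I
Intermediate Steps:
T(K) = -1464 (T(K) = 4*(-366) = -1464)
O = -395/1426689852 (O = 7900/(((-1464 - 234296)*(62866 + 58163))) = 7900/((-235760*121029)) = 7900/(-28533797040) = 7900*(-1/28533797040) = -395/1426689852 ≈ -2.7686e-7)
√(O + V) = √(-395/1426689852 - 473196) = √(-675103931207387/1426689852) = I*√240790981924721285084181/713344926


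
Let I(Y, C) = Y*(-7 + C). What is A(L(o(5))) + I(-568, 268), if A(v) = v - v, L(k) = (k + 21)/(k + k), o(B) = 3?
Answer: -148248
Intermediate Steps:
L(k) = (21 + k)/(2*k) (L(k) = (21 + k)/((2*k)) = (21 + k)*(1/(2*k)) = (21 + k)/(2*k))
A(v) = 0
A(L(o(5))) + I(-568, 268) = 0 - 568*(-7 + 268) = 0 - 568*261 = 0 - 148248 = -148248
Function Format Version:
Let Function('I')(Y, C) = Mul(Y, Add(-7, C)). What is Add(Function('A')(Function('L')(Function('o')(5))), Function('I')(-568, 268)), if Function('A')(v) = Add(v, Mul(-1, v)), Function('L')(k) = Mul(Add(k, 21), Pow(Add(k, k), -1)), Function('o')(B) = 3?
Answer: -148248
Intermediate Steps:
Function('L')(k) = Mul(Rational(1, 2), Pow(k, -1), Add(21, k)) (Function('L')(k) = Mul(Add(21, k), Pow(Mul(2, k), -1)) = Mul(Add(21, k), Mul(Rational(1, 2), Pow(k, -1))) = Mul(Rational(1, 2), Pow(k, -1), Add(21, k)))
Function('A')(v) = 0
Add(Function('A')(Function('L')(Function('o')(5))), Function('I')(-568, 268)) = Add(0, Mul(-568, Add(-7, 268))) = Add(0, Mul(-568, 261)) = Add(0, -148248) = -148248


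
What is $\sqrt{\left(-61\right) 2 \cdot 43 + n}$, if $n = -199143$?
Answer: $i \sqrt{204389} \approx 452.09 i$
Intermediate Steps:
$\sqrt{\left(-61\right) 2 \cdot 43 + n} = \sqrt{\left(-61\right) 2 \cdot 43 - 199143} = \sqrt{\left(-122\right) 43 - 199143} = \sqrt{-5246 - 199143} = \sqrt{-204389} = i \sqrt{204389}$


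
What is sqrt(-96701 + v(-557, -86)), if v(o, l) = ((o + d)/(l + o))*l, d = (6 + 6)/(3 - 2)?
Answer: 3*I*sqrt(4445674351)/643 ≈ 311.08*I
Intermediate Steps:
d = 12 (d = 12/1 = 12*1 = 12)
v(o, l) = l*(12 + o)/(l + o) (v(o, l) = ((o + 12)/(l + o))*l = ((12 + o)/(l + o))*l = l*(12 + o)/(l + o))
sqrt(-96701 + v(-557, -86)) = sqrt(-96701 - 86*(12 - 557)/(-86 - 557)) = sqrt(-96701 - 86*(-545)/(-643)) = sqrt(-96701 - 86*(-1/643)*(-545)) = sqrt(-96701 - 46870/643) = sqrt(-62225613/643) = 3*I*sqrt(4445674351)/643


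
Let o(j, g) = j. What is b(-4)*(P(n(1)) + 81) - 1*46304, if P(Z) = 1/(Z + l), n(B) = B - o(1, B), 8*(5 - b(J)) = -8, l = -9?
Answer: -137456/3 ≈ -45819.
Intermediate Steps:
b(J) = 6 (b(J) = 5 - ⅛*(-8) = 5 + 1 = 6)
n(B) = -1 + B (n(B) = B - 1*1 = B - 1 = -1 + B)
P(Z) = 1/(-9 + Z) (P(Z) = 1/(Z - 9) = 1/(-9 + Z))
b(-4)*(P(n(1)) + 81) - 1*46304 = 6*(1/(-9 + (-1 + 1)) + 81) - 1*46304 = 6*(1/(-9 + 0) + 81) - 46304 = 6*(1/(-9) + 81) - 46304 = 6*(-⅑ + 81) - 46304 = 6*(728/9) - 46304 = 1456/3 - 46304 = -137456/3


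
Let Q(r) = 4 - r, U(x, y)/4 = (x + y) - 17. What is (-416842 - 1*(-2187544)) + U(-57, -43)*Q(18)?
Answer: 1777254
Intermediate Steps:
U(x, y) = -68 + 4*x + 4*y (U(x, y) = 4*((x + y) - 17) = 4*(-17 + x + y) = -68 + 4*x + 4*y)
(-416842 - 1*(-2187544)) + U(-57, -43)*Q(18) = (-416842 - 1*(-2187544)) + (-68 + 4*(-57) + 4*(-43))*(4 - 1*18) = (-416842 + 2187544) + (-68 - 228 - 172)*(4 - 18) = 1770702 - 468*(-14) = 1770702 + 6552 = 1777254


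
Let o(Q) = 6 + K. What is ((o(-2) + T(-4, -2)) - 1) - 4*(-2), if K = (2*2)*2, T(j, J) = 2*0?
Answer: 21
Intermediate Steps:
T(j, J) = 0
K = 8 (K = 4*2 = 8)
o(Q) = 14 (o(Q) = 6 + 8 = 14)
((o(-2) + T(-4, -2)) - 1) - 4*(-2) = ((14 + 0) - 1) - 4*(-2) = (14 - 1) + 8 = 13 + 8 = 21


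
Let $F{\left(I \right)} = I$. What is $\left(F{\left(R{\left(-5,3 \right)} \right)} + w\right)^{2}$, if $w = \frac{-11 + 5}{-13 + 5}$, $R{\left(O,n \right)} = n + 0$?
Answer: $\frac{225}{16} \approx 14.063$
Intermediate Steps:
$R{\left(O,n \right)} = n$
$w = \frac{3}{4}$ ($w = - \frac{6}{-8} = \left(-6\right) \left(- \frac{1}{8}\right) = \frac{3}{4} \approx 0.75$)
$\left(F{\left(R{\left(-5,3 \right)} \right)} + w\right)^{2} = \left(3 + \frac{3}{4}\right)^{2} = \left(\frac{15}{4}\right)^{2} = \frac{225}{16}$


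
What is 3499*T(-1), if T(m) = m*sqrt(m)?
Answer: -3499*I ≈ -3499.0*I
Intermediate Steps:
T(m) = m**(3/2)
3499*T(-1) = 3499*(-1)**(3/2) = 3499*(-I) = -3499*I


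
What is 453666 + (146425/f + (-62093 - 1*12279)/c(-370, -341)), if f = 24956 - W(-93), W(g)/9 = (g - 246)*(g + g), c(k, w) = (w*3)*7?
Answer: 352511543832703/777011466 ≈ 4.5368e+5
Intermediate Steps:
c(k, w) = 21*w (c(k, w) = (3*w)*7 = 21*w)
W(g) = 18*g*(-246 + g) (W(g) = 9*((g - 246)*(g + g)) = 9*((-246 + g)*(2*g)) = 9*(2*g*(-246 + g)) = 18*g*(-246 + g))
f = -542530 (f = 24956 - 18*(-93)*(-246 - 93) = 24956 - 18*(-93)*(-339) = 24956 - 1*567486 = 24956 - 567486 = -542530)
453666 + (146425/f + (-62093 - 1*12279)/c(-370, -341)) = 453666 + (146425/(-542530) + (-62093 - 1*12279)/((21*(-341)))) = 453666 + (146425*(-1/542530) + (-62093 - 12279)/(-7161)) = 453666 + (-29285/108506 - 74372*(-1/7161)) = 453666 + (-29285/108506 + 74372/7161) = 453666 + 7860098347/777011466 = 352511543832703/777011466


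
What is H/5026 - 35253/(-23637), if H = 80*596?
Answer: 217365623/19799927 ≈ 10.978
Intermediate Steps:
H = 47680
H/5026 - 35253/(-23637) = 47680/5026 - 35253/(-23637) = 47680*(1/5026) - 35253*(-1/23637) = 23840/2513 + 11751/7879 = 217365623/19799927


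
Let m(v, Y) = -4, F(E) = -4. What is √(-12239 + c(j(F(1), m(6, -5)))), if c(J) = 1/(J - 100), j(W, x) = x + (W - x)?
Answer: I*√33094282/52 ≈ 110.63*I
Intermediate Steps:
j(W, x) = W
c(J) = 1/(-100 + J)
√(-12239 + c(j(F(1), m(6, -5)))) = √(-12239 + 1/(-100 - 4)) = √(-12239 + 1/(-104)) = √(-12239 - 1/104) = √(-1272857/104) = I*√33094282/52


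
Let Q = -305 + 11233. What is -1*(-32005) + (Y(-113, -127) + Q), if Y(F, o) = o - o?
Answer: 42933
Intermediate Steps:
Q = 10928
Y(F, o) = 0
-1*(-32005) + (Y(-113, -127) + Q) = -1*(-32005) + (0 + 10928) = 32005 + 10928 = 42933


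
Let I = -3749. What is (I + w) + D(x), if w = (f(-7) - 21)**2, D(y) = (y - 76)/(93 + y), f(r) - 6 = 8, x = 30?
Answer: -455146/123 ≈ -3700.4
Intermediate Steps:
f(r) = 14 (f(r) = 6 + 8 = 14)
D(y) = (-76 + y)/(93 + y)
w = 49 (w = (14 - 21)**2 = (-7)**2 = 49)
(I + w) + D(x) = (-3749 + 49) + (-76 + 30)/(93 + 30) = -3700 - 46/123 = -455146/123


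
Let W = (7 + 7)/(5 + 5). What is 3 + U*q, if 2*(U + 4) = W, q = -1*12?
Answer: 213/5 ≈ 42.600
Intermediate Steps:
q = -12
W = 7/5 (W = 14/10 = 14*(1/10) = 7/5 ≈ 1.4000)
U = -33/10 (U = -4 + (1/2)*(7/5) = -4 + 7/10 = -33/10 ≈ -3.3000)
3 + U*q = 3 - 33/10*(-12) = 3 + 198/5 = 213/5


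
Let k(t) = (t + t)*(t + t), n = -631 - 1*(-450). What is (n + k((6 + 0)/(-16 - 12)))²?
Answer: 78499600/2401 ≈ 32695.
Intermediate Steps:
n = -181 (n = -631 + 450 = -181)
k(t) = 4*t² (k(t) = (2*t)*(2*t) = 4*t²)
(n + k((6 + 0)/(-16 - 12)))² = (-181 + 4*((6 + 0)/(-16 - 12))²)² = (-181 + 4*(6/(-28))²)² = (-181 + 4*(6*(-1/28))²)² = (-181 + 4*(-3/14)²)² = (-181 + 4*(9/196))² = (-181 + 9/49)² = (-8860/49)² = 78499600/2401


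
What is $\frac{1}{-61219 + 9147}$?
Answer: $- \frac{1}{52072} \approx -1.9204 \cdot 10^{-5}$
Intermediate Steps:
$\frac{1}{-61219 + 9147} = \frac{1}{-52072} = - \frac{1}{52072}$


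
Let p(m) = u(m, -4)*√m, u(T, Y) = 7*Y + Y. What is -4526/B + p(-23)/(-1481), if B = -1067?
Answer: 4526/1067 + 32*I*√23/1481 ≈ 4.2418 + 0.10362*I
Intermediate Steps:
u(T, Y) = 8*Y
p(m) = -32*√m (p(m) = (8*(-4))*√m = -32*√m)
-4526/B + p(-23)/(-1481) = -4526/(-1067) - 32*I*√23/(-1481) = -4526*(-1/1067) - 32*I*√23*(-1/1481) = 4526/1067 - 32*I*√23*(-1/1481) = 4526/1067 + 32*I*√23/1481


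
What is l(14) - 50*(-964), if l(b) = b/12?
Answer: 289207/6 ≈ 48201.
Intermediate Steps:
l(b) = b/12 (l(b) = b*(1/12) = b/12)
l(14) - 50*(-964) = (1/12)*14 - 50*(-964) = 7/6 + 48200 = 289207/6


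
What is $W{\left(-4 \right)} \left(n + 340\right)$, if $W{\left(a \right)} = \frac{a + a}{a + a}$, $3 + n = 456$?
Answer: $793$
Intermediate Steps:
$n = 453$ ($n = -3 + 456 = 453$)
$W{\left(a \right)} = 1$ ($W{\left(a \right)} = \frac{2 a}{2 a} = 2 a \frac{1}{2 a} = 1$)
$W{\left(-4 \right)} \left(n + 340\right) = 1 \left(453 + 340\right) = 1 \cdot 793 = 793$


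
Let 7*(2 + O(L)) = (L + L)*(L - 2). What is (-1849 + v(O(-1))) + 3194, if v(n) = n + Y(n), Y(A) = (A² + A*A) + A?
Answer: 65921/49 ≈ 1345.3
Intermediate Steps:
O(L) = -2 + 2*L*(-2 + L)/7 (O(L) = -2 + ((L + L)*(L - 2))/7 = -2 + ((2*L)*(-2 + L))/7 = -2 + (2*L*(-2 + L))/7 = -2 + 2*L*(-2 + L)/7)
Y(A) = A + 2*A² (Y(A) = (A² + A²) + A = 2*A² + A = A + 2*A²)
v(n) = n + n*(1 + 2*n)
(-1849 + v(O(-1))) + 3194 = (-1849 + 2*(-2 - 4/7*(-1) + (2/7)*(-1)²)*(1 + (-2 - 4/7*(-1) + (2/7)*(-1)²))) + 3194 = (-1849 + 2*(-2 + 4/7 + (2/7)*1)*(1 + (-2 + 4/7 + (2/7)*1))) + 3194 = (-1849 + 2*(-2 + 4/7 + 2/7)*(1 + (-2 + 4/7 + 2/7))) + 3194 = (-1849 + 2*(-8/7)*(1 - 8/7)) + 3194 = (-1849 + 2*(-8/7)*(-⅐)) + 3194 = (-1849 + 16/49) + 3194 = -90585/49 + 3194 = 65921/49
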